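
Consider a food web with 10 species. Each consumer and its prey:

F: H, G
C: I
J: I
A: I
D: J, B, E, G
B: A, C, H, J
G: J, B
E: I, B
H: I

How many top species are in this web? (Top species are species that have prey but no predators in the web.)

2

Top species (has prey, but nothing eats it): D, F.
Count: 2.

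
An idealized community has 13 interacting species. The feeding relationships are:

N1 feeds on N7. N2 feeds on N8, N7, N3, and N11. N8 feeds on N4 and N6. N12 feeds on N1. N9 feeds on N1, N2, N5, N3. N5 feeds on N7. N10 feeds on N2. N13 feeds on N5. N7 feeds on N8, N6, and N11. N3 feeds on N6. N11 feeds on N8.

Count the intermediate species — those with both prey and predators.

Intermediate species (has both prey and predators): N8, N3, N11, N7, N5, N1, N2.
Count: 7.

7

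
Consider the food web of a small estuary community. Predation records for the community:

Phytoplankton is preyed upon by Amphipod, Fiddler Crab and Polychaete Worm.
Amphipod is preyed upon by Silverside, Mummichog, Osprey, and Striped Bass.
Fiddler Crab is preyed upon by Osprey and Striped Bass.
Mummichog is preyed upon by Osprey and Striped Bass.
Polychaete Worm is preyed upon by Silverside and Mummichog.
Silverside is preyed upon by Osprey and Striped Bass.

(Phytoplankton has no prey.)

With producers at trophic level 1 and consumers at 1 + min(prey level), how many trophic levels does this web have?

3

Producers (level 1): Phytoplankton.
Following each consumer down to its lowest-level prey: Phytoplankton → Amphipod → Silverside (levels 1 through 3).
All prey of Silverside (Amphipod 2, Polychaete Worm 2) are at level 2 or above, so Silverside is at level 1 + 2 = 3.
Every consumer has at least one prey at level 2 or below, so none exceeds level 3.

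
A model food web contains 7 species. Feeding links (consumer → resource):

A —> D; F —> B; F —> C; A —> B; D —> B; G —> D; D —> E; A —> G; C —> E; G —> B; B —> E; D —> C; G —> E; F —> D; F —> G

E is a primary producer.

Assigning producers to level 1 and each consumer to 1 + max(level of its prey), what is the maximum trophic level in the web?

5

Producers (level 1): E.
E → B → D → G → A gives A level 5.
No species has a prey at level 5, so no species reaches level 6.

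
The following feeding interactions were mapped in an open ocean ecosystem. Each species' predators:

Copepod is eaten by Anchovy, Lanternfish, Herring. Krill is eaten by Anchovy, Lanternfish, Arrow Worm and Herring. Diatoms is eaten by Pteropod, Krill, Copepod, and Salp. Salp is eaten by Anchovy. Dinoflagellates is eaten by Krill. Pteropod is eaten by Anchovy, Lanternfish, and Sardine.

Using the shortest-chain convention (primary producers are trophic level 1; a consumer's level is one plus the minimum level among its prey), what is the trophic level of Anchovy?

Trophic level 3

Diatoms is a producer → level 1.
Pteropod eats Diatoms → level 2.
Anchovy eats Pteropod → level 3.
No prey of Anchovy is below level 2, so 3 is the minimum.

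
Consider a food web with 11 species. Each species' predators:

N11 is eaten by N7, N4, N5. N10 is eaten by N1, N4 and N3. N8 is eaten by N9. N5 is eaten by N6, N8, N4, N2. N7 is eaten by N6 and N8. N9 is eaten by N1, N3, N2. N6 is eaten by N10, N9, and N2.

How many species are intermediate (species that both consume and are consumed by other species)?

Intermediate species (has both prey and predators): N7, N5, N8, N6, N10, N9.
Count: 6.

6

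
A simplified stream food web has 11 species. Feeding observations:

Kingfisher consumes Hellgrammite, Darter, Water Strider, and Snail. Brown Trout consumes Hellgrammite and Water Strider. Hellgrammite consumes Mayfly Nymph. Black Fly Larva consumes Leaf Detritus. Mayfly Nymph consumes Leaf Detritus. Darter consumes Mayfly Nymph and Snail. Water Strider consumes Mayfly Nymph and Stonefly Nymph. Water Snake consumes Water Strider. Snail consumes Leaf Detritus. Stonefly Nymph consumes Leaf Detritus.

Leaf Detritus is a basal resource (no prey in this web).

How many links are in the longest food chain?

One longest chain: Leaf Detritus → Mayfly Nymph → Hellgrammite → Brown Trout.
It has 4 species and 3 links.

3 links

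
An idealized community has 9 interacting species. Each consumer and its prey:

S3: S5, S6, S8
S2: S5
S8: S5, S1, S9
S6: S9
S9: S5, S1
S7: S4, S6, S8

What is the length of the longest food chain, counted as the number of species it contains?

One longest chain: S5 → S9 → S6 → S3.
It has 4 species and 3 links.

4 species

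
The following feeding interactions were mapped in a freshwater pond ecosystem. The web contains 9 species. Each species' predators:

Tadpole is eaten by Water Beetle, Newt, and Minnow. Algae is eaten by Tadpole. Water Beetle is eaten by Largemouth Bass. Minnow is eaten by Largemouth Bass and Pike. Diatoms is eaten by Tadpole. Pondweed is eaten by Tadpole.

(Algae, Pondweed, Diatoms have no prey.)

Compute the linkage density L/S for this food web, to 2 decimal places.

There are L = 9 links among S = 9 species.
L/S = 9/9 = 1.0000 ≈ 1.00.

L/S = 1.00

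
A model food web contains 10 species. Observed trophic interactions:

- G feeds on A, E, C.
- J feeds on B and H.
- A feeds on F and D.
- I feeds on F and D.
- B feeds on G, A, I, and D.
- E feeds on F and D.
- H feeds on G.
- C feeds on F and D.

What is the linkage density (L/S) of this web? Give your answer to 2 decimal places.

L/S = 1.80

There are L = 18 links among S = 10 species.
L/S = 18/10 = 1.8000 ≈ 1.80.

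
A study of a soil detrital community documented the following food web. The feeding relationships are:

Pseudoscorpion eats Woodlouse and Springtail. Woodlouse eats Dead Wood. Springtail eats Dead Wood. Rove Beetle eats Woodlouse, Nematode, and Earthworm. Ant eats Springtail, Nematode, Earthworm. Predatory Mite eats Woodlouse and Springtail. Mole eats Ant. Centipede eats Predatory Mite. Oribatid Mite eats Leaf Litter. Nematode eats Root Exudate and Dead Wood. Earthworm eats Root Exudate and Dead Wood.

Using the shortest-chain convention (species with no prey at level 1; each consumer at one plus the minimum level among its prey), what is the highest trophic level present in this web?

4

Basal resources (level 1): Dead Wood, Root Exudate, Leaf Litter.
Following each consumer down to its lowest-level prey: Dead Wood → Woodlouse → Predatory Mite → Centipede (levels 1 through 4).
All prey of Centipede (Predatory Mite 3) are at level 3 or above, so Centipede is at level 1 + 3 = 4.
Every consumer has at least one prey at level 3 or below, so none exceeds level 4.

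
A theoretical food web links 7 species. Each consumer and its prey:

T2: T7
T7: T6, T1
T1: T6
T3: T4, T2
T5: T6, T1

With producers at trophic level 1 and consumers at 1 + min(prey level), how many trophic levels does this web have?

Producers (level 1): T4, T6.
Following each consumer down to its lowest-level prey: T6 → T7 → T2 (levels 1 through 3).
All prey of T2 (T7 2) are at level 2 or above, so T2 is at level 1 + 2 = 3.
Every consumer has at least one prey at level 2 or below, so none exceeds level 3.

3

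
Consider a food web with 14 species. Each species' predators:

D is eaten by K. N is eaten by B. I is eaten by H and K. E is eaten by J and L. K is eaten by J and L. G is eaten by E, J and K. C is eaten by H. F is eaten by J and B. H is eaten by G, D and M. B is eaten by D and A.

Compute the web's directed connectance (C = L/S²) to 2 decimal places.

The web has S = 14 species and L = 19 feeding links.
C = L / S² = 19 / 196 = 0.0969 ≈ 0.10.

C = 0.10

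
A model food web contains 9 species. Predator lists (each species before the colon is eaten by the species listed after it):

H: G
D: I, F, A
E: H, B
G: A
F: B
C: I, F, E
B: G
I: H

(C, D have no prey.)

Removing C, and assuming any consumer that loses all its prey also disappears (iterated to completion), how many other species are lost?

1

Remove C.
Round 1: E (all prey gone) → extinct.
No further losses. Total secondary extinctions: 1.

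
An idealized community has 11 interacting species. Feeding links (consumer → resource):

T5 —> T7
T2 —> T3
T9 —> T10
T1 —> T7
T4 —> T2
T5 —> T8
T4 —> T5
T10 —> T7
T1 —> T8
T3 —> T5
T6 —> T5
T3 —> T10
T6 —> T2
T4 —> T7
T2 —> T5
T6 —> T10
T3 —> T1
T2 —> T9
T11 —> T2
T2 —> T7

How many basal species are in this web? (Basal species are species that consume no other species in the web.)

2

Basal species (no prey listed): T8, T7.
Count: 2.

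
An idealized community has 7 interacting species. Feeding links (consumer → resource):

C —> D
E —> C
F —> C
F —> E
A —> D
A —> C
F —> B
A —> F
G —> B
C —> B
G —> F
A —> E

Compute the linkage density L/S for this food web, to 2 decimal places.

There are L = 12 links among S = 7 species.
L/S = 12/7 = 1.7143 ≈ 1.71.

L/S = 1.71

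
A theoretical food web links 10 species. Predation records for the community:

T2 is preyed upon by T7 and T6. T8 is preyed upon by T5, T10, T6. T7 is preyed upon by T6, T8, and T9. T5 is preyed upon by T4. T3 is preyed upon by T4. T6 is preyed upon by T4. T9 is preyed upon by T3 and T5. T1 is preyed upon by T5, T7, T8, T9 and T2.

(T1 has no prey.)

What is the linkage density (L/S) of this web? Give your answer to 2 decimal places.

L/S = 1.80

There are L = 18 links among S = 10 species.
L/S = 18/10 = 1.8000 ≈ 1.80.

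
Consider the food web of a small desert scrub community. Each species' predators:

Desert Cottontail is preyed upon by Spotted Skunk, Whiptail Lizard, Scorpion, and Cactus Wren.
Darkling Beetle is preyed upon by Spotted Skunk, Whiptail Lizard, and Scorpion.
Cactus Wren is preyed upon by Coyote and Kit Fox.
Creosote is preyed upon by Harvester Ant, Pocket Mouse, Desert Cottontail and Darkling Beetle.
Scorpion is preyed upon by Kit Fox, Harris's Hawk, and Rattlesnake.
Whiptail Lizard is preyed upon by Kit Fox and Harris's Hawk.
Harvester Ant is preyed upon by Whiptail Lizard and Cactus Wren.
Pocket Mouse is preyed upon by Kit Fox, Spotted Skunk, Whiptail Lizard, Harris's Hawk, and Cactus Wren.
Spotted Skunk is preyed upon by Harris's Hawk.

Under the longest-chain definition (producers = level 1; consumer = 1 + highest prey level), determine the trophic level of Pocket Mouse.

Trophic level 2

Creosote is a producer → level 1.
Pocket Mouse eats Creosote → level 2.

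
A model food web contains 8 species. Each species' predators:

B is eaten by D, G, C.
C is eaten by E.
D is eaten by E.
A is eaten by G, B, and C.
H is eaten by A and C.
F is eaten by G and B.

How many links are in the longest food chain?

4 links

One longest chain: H → A → B → C → E.
It has 5 species and 4 links.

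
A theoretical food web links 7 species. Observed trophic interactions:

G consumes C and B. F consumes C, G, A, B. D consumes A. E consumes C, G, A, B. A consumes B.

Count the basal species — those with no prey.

Basal species (no prey listed): B, C.
Count: 2.

2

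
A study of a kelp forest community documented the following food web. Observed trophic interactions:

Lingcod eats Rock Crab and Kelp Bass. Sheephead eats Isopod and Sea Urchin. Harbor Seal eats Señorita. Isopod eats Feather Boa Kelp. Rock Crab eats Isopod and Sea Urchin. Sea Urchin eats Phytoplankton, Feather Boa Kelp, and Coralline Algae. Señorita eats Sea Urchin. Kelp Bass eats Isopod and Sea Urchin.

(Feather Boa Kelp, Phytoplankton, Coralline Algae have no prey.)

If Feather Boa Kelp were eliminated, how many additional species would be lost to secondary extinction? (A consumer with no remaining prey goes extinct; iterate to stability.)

1

Remove Feather Boa Kelp.
Round 1: Isopod (all prey gone) → extinct.
No further losses. Total secondary extinctions: 1.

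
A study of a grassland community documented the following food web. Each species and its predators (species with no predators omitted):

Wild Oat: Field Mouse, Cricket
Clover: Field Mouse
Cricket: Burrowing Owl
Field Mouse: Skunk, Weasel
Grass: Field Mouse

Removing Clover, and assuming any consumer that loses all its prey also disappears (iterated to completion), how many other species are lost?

Remove Clover.
Every predator of it retains at least one other prey: Field Mouse still has Wild Oat, Grass.
No consumer loses all prey, so no secondary extinctions occur.

0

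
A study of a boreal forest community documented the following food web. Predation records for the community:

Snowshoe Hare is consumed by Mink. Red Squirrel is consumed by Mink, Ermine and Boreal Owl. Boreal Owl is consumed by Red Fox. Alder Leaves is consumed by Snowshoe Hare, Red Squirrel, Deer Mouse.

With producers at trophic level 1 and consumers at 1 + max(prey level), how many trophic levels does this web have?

Producers (level 1): Alder Leaves.
Alder Leaves → Red Squirrel → Boreal Owl → Red Fox gives Red Fox level 4.
No species has a prey at level 4, so no species reaches level 5.

4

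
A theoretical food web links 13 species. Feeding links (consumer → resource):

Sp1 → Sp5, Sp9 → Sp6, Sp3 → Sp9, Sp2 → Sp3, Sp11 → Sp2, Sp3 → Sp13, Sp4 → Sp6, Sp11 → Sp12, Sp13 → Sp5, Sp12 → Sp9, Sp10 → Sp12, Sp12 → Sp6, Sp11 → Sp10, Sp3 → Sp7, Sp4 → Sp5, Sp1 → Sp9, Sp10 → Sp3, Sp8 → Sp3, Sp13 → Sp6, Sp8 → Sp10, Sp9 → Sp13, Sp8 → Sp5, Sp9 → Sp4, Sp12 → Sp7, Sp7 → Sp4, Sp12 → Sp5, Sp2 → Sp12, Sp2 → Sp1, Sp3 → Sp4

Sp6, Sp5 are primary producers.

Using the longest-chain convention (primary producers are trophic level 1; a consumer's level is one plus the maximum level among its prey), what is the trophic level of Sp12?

Sp6 is a producer → level 1.
Sp4 eats Sp6 (level 1); other prey at levels: Sp5 1 → level 2.
Sp7 eats Sp4 → level 3.
Sp12 eats Sp7 (level 3); other prey at levels: Sp6 1, Sp5 1, Sp9 3 → level 4.

Trophic level 4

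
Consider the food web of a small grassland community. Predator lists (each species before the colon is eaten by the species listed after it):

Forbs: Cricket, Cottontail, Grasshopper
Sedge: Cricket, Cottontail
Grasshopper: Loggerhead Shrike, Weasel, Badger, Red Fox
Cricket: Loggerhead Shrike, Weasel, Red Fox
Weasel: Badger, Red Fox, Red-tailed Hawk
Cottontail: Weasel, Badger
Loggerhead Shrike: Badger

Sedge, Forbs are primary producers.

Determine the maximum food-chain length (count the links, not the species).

One longest chain: Sedge → Cricket → Loggerhead Shrike → Badger.
It has 4 species and 3 links.

3 links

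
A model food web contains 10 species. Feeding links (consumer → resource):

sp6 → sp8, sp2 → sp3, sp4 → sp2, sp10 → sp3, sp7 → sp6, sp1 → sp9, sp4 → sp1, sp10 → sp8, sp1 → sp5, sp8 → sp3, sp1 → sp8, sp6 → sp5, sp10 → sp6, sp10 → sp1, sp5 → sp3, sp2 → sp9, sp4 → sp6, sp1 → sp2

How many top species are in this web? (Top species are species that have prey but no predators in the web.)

Top species (has prey, but nothing eats it): sp10, sp4, sp7.
Count: 3.

3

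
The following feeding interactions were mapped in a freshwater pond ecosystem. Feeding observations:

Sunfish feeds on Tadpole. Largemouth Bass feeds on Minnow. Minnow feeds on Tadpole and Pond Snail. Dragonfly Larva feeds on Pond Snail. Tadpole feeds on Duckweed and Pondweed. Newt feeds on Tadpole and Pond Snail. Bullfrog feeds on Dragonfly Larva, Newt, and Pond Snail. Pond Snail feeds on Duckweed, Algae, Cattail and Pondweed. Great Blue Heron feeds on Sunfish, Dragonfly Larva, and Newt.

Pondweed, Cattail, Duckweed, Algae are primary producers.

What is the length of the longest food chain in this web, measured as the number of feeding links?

3 links

One longest chain: Pondweed → Pond Snail → Minnow → Largemouth Bass.
It has 4 species and 3 links.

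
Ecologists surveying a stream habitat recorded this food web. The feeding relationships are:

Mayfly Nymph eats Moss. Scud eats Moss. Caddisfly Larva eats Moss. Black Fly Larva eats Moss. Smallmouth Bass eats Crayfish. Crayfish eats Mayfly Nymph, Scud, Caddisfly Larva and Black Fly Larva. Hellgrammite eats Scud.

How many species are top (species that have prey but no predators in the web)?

2

Top species (has prey, but nothing eats it): Hellgrammite, Smallmouth Bass.
Count: 2.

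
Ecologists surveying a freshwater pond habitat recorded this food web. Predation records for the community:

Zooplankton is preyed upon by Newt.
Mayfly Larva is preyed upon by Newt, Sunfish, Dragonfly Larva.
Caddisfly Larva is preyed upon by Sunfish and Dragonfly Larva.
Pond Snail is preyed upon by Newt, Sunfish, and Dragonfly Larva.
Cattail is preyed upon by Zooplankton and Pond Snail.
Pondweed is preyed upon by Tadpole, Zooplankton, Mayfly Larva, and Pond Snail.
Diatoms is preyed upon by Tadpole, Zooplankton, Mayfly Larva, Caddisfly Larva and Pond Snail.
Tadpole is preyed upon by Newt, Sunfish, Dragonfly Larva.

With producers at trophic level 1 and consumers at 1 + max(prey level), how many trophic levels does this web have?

3

Producers (level 1): Diatoms, Pondweed, Cattail.
Diatoms → Pond Snail → Newt gives Newt level 3.
No species has a prey at level 3, so no species reaches level 4.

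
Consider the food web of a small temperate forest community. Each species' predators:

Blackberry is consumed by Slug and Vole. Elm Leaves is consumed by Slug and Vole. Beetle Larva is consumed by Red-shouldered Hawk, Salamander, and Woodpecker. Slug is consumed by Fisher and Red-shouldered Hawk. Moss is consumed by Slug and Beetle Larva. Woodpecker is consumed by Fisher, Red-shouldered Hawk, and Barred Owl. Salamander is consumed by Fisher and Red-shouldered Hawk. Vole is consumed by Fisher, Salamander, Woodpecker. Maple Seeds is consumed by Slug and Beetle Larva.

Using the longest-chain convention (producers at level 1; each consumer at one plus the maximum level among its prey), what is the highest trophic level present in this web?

Producers (level 1): Maple Seeds, Elm Leaves, Moss, Blackberry.
Elm Leaves → Vole → Woodpecker → Fisher gives Fisher level 4.
No species has a prey at level 4, so no species reaches level 5.

4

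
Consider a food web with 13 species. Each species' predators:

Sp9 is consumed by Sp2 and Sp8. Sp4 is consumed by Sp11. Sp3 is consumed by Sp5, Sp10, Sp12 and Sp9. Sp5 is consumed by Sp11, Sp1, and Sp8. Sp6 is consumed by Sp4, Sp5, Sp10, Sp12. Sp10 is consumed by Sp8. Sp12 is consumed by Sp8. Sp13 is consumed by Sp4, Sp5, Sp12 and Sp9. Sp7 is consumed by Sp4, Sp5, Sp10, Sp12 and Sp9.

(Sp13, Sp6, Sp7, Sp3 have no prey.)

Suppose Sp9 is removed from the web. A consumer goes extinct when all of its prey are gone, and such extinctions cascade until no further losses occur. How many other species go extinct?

Remove Sp9.
Round 1: Sp2 (all prey gone) → extinct.
No further losses. Total secondary extinctions: 1.

1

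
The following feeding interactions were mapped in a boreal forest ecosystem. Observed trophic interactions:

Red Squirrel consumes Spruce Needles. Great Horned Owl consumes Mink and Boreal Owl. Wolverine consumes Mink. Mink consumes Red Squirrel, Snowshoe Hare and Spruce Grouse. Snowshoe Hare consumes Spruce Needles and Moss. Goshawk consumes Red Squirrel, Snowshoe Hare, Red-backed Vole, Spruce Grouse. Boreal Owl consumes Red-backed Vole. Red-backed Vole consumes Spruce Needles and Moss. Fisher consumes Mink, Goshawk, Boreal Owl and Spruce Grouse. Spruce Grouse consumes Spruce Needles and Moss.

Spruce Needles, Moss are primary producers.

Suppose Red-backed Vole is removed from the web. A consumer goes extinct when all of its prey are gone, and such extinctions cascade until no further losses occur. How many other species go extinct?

Remove Red-backed Vole.
Round 1: Boreal Owl (all prey gone) → extinct.
No further losses. Total secondary extinctions: 1.

1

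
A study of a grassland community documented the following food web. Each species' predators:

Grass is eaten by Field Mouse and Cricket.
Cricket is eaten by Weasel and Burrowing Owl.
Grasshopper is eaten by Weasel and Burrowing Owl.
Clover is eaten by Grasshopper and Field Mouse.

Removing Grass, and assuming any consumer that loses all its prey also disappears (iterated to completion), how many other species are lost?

1

Remove Grass.
Round 1: Cricket (all prey gone) → extinct.
No further losses. Total secondary extinctions: 1.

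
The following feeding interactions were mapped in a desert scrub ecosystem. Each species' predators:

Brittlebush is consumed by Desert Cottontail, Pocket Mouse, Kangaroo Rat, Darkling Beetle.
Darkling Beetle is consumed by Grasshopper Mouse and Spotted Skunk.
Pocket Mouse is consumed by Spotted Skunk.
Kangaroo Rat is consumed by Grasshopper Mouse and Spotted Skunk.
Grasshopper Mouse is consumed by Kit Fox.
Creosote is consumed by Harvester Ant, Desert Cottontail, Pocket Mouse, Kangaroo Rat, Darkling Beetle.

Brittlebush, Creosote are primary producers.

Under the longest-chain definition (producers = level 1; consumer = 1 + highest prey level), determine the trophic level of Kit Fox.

Trophic level 4

Brittlebush is a producer → level 1.
Kangaroo Rat eats Brittlebush (level 1); other prey at levels: Creosote 1 → level 2.
Grasshopper Mouse eats Kangaroo Rat (level 2); other prey at levels: Darkling Beetle 2 → level 3.
Kit Fox eats Grasshopper Mouse → level 4.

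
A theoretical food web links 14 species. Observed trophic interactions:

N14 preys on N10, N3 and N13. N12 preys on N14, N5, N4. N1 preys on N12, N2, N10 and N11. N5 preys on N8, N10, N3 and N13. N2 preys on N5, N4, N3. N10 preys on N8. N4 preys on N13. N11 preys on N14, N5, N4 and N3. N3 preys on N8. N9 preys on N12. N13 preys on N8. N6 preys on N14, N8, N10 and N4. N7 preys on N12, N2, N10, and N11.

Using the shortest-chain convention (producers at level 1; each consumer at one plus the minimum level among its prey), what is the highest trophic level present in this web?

4

Producers (level 1): N8.
Following each consumer down to its lowest-level prey: N8 → N5 → N12 → N9 (levels 1 through 4).
All prey of N9 (N12 3) are at level 3 or above, so N9 is at level 1 + 3 = 4.
Every consumer has at least one prey at level 3 or below, so none exceeds level 4.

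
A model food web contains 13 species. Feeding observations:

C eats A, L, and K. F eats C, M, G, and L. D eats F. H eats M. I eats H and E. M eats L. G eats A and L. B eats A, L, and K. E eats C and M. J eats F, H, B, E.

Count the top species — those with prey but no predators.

Top species (has prey, but nothing eats it): D, J, I.
Count: 3.

3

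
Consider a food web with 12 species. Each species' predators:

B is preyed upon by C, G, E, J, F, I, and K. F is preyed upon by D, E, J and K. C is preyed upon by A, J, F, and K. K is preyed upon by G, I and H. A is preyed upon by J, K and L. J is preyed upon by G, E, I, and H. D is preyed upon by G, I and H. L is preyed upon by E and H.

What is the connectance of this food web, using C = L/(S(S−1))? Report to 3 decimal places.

C = 0.227

The web has S = 12 species and L = 30 feeding links.
C = L / (S(S−1)) = 30 / 132 = 0.2273 ≈ 0.227.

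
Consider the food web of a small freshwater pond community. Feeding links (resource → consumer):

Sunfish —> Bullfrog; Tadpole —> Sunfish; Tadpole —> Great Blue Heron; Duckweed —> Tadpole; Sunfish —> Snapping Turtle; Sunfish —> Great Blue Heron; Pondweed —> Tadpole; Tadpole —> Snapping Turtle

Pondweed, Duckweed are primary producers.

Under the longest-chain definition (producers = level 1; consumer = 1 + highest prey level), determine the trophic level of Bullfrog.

Trophic level 4

Pondweed is a producer → level 1.
Tadpole eats Pondweed (level 1); other prey at levels: Duckweed 1 → level 2.
Sunfish eats Tadpole → level 3.
Bullfrog eats Sunfish → level 4.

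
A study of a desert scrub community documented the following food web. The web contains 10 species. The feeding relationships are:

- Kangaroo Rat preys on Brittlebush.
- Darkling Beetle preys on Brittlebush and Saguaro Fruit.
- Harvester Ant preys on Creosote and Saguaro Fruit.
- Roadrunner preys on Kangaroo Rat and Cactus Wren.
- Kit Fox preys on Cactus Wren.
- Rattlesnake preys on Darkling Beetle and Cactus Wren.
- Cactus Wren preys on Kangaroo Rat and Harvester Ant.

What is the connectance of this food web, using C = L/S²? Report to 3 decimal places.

C = 0.120

The web has S = 10 species and L = 12 feeding links.
C = L / S² = 12 / 100 = 0.1200 ≈ 0.120.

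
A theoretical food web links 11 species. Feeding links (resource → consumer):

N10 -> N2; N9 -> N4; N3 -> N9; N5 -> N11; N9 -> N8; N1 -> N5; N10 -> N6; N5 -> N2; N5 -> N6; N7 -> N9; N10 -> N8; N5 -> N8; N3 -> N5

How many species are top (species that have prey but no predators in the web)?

5

Top species (has prey, but nothing eats it): N4, N11, N8, N6, N2.
Count: 5.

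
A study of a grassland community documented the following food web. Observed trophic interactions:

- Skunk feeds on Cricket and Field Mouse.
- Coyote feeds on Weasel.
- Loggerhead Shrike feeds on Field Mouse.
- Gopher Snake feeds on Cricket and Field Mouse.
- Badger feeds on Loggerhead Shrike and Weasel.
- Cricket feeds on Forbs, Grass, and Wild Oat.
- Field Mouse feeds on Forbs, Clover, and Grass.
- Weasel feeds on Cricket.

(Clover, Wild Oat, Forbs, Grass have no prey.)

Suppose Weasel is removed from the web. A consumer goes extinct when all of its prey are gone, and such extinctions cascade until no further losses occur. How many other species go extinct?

Remove Weasel.
Round 1: Coyote (all prey gone) → extinct.
No further losses. Total secondary extinctions: 1.

1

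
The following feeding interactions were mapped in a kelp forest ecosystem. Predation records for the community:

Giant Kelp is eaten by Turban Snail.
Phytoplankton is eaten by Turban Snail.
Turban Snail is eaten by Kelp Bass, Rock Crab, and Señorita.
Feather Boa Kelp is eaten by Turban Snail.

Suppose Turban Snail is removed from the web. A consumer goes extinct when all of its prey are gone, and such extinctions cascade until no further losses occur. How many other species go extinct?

Remove Turban Snail.
Round 1: Rock Crab (all prey gone), Señorita (all prey gone), Kelp Bass (all prey gone) → extinct.
No further losses. Total secondary extinctions: 3.

3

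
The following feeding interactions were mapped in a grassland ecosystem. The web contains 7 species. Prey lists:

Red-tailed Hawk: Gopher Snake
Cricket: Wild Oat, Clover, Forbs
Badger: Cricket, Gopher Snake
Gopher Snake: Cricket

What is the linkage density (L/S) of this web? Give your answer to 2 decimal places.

There are L = 7 links among S = 7 species.
L/S = 7/7 = 1.0000 ≈ 1.00.

L/S = 1.00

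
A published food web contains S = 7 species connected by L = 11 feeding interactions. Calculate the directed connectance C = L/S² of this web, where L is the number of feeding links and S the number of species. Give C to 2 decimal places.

The web has S = 7 species and L = 11 feeding links.
C = L / S² = 11 / 49 = 0.2245 ≈ 0.22.

C = 0.22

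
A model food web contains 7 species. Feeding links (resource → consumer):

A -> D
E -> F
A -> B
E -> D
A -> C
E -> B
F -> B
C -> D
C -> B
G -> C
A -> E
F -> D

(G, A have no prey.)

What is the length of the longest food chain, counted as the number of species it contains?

4 species

One longest chain: A → E → F → D.
It has 4 species and 3 links.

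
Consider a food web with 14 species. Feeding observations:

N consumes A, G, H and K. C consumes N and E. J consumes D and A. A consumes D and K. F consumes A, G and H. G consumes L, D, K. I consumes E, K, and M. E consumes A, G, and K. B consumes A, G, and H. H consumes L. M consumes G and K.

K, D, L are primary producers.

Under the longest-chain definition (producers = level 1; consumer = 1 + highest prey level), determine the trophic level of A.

K is a producer → level 1.
A eats K (level 1); other prey at levels: D 1 → level 2.

Trophic level 2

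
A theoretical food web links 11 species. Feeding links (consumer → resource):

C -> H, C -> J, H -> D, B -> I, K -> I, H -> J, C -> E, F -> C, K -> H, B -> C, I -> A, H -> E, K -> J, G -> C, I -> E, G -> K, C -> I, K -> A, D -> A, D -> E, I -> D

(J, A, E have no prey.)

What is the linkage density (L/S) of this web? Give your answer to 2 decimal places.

There are L = 21 links among S = 11 species.
L/S = 21/11 = 1.9091 ≈ 1.91.

L/S = 1.91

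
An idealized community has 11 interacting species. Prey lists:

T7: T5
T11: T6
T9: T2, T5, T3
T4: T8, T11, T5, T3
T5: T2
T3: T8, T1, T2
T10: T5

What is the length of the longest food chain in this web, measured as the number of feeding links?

One longest chain: T2 → T5 → T9.
It has 3 species and 2 links.

2 links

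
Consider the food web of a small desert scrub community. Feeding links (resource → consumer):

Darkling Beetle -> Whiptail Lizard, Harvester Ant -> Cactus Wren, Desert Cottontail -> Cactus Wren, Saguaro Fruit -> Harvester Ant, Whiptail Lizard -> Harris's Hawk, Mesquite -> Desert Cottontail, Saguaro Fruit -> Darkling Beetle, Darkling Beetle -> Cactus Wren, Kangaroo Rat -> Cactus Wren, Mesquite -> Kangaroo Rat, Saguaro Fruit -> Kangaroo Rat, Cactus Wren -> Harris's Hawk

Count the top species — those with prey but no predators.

1

Top species (has prey, but nothing eats it): Harris's Hawk.
Count: 1.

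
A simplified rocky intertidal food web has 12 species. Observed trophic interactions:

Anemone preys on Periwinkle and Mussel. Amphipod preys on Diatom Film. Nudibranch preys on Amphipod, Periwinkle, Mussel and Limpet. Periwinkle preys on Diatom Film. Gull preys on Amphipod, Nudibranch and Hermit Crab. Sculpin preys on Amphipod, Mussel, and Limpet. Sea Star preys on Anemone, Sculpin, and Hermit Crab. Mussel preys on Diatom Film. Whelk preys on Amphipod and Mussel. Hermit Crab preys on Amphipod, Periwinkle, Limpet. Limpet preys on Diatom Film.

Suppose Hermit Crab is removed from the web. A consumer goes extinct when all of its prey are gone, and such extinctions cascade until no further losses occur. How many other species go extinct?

Remove Hermit Crab.
Every predator of it retains at least one other prey: Sea Star still has Sculpin, Anemone; Gull still has Amphipod, Nudibranch.
No consumer loses all prey, so no secondary extinctions occur.

0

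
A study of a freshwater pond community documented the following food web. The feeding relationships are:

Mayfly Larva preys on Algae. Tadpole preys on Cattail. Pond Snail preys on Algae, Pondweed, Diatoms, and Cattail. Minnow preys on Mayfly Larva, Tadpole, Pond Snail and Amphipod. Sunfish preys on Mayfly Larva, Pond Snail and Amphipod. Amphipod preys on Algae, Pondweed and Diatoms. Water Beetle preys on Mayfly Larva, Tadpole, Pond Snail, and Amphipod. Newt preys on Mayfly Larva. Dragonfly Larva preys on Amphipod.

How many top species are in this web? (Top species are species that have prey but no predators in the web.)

5

Top species (has prey, but nothing eats it): Newt, Sunfish, Water Beetle, Dragonfly Larva, Minnow.
Count: 5.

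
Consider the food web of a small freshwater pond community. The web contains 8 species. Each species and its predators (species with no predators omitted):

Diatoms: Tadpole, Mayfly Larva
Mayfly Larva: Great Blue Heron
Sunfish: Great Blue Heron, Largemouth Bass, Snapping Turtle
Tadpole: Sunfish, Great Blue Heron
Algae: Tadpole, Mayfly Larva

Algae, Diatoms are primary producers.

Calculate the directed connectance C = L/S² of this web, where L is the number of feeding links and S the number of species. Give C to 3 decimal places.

C = 0.156

The web has S = 8 species and L = 10 feeding links.
C = L / S² = 10 / 64 = 0.1562 ≈ 0.156.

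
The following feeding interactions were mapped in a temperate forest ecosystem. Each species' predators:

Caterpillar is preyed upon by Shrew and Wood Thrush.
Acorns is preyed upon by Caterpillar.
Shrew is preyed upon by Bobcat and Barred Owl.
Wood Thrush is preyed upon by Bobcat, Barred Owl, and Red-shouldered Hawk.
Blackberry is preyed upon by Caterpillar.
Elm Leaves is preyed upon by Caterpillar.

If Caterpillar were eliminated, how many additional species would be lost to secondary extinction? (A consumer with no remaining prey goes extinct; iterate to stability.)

5

Remove Caterpillar.
Round 1: Shrew (all prey gone), Wood Thrush (all prey gone) → extinct.
Round 2: Barred Owl (all prey gone), Bobcat (all prey gone), Red-shouldered Hawk (all prey gone) → extinct.
No further losses. Total secondary extinctions: 5.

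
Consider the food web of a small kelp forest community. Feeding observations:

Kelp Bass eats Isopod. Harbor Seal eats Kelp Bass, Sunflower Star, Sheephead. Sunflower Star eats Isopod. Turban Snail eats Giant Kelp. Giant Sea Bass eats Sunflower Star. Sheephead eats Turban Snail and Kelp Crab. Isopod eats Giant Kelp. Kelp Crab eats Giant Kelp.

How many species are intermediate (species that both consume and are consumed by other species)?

6

Intermediate species (has both prey and predators): Turban Snail, Kelp Crab, Isopod, Kelp Bass, Sunflower Star, Sheephead.
Count: 6.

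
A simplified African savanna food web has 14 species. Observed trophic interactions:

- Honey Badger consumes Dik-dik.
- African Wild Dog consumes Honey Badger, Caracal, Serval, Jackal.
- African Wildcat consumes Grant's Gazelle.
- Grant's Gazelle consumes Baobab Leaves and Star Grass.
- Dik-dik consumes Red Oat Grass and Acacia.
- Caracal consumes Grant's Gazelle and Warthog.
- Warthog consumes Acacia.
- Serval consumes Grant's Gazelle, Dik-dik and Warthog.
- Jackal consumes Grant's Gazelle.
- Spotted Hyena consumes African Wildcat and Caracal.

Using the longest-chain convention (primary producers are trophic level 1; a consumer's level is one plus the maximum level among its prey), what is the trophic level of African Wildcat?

Trophic level 3

Star Grass is a producer → level 1.
Grant's Gazelle eats Star Grass (level 1); other prey at levels: Baobab Leaves 1 → level 2.
African Wildcat eats Grant's Gazelle → level 3.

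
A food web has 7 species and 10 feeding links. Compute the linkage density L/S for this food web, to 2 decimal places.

There are L = 10 links among S = 7 species.
L/S = 10/7 = 1.4286 ≈ 1.43.

L/S = 1.43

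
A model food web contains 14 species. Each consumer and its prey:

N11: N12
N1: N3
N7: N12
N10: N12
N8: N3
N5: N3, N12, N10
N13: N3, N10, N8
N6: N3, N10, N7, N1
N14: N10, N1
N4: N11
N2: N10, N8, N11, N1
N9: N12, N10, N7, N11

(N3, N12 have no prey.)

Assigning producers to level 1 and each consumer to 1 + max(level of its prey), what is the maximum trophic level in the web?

3

Producers (level 1): N3, N12.
N12 → N10 → N5 gives N5 level 3.
No species has a prey at level 3, so no species reaches level 4.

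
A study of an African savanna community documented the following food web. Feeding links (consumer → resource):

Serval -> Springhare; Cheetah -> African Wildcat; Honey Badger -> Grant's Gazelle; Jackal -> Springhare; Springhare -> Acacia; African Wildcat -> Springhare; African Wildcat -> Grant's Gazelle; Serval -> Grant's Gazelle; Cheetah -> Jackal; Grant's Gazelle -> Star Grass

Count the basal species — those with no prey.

2

Basal species (no prey listed): Acacia, Star Grass.
Count: 2.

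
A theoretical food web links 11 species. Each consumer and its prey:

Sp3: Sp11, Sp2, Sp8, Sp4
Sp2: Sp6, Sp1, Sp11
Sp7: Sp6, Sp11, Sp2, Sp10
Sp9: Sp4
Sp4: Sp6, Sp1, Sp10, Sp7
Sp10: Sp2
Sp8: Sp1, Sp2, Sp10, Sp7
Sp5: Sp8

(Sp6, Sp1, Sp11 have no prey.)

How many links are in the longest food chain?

5 links

One longest chain: Sp6 → Sp2 → Sp10 → Sp7 → Sp4 → Sp9.
It has 6 species and 5 links.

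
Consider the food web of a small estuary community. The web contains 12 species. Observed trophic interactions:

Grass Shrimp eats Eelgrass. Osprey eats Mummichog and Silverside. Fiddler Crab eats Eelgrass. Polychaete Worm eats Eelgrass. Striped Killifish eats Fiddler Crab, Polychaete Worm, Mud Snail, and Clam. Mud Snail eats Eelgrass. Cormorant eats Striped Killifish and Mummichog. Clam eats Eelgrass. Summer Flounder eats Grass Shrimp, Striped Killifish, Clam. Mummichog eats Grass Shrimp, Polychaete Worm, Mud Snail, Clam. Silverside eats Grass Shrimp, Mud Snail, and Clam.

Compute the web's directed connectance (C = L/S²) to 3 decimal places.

The web has S = 12 species and L = 23 feeding links.
C = L / S² = 23 / 144 = 0.1597 ≈ 0.160.

C = 0.160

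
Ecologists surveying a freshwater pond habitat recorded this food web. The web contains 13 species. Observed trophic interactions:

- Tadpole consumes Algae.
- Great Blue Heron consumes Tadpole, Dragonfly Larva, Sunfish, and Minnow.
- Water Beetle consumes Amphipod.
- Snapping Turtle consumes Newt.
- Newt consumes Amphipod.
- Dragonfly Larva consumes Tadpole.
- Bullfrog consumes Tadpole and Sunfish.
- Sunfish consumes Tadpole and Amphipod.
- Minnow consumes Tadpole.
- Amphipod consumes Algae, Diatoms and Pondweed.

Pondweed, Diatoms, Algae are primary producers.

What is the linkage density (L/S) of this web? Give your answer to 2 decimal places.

There are L = 17 links among S = 13 species.
L/S = 17/13 = 1.3077 ≈ 1.31.

L/S = 1.31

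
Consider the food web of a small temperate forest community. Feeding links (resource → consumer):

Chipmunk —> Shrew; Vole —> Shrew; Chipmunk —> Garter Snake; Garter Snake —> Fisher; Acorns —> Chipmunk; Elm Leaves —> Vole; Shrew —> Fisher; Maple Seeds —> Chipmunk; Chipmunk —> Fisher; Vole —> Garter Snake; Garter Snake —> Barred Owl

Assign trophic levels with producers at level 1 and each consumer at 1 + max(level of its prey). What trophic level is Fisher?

Trophic level 4

Maple Seeds is a producer → level 1.
Chipmunk eats Maple Seeds (level 1); other prey at levels: Acorns 1 → level 2.
Shrew eats Chipmunk (level 2); other prey at levels: Vole 2 → level 3.
Fisher eats Shrew (level 3); other prey at levels: Chipmunk 2, Garter Snake 3 → level 4.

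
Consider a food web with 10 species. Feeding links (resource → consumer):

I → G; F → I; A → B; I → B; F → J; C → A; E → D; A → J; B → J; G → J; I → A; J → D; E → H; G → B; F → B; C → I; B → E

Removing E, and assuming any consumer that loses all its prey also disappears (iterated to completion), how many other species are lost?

1

Remove E.
Round 1: H (all prey gone) → extinct.
No further losses. Total secondary extinctions: 1.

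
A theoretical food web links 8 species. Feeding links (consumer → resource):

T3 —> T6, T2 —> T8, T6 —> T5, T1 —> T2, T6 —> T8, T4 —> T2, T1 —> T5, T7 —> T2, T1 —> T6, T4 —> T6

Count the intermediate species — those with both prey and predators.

2

Intermediate species (has both prey and predators): T2, T6.
Count: 2.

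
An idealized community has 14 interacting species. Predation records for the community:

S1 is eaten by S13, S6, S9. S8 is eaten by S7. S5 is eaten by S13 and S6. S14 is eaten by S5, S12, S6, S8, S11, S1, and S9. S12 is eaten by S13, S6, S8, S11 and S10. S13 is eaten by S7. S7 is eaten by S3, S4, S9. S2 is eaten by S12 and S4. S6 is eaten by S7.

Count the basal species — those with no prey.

2

Basal species (no prey listed): S2, S14.
Count: 2.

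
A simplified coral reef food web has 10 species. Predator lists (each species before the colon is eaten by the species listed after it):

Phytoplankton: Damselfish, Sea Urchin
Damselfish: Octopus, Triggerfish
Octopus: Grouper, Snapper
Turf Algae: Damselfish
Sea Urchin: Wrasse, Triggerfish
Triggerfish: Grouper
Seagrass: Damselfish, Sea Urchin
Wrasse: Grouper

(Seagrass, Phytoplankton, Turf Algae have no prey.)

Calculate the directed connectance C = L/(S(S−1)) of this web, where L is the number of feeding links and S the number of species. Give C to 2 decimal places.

The web has S = 10 species and L = 13 feeding links.
C = L / (S(S−1)) = 13 / 90 = 0.1444 ≈ 0.14.

C = 0.14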